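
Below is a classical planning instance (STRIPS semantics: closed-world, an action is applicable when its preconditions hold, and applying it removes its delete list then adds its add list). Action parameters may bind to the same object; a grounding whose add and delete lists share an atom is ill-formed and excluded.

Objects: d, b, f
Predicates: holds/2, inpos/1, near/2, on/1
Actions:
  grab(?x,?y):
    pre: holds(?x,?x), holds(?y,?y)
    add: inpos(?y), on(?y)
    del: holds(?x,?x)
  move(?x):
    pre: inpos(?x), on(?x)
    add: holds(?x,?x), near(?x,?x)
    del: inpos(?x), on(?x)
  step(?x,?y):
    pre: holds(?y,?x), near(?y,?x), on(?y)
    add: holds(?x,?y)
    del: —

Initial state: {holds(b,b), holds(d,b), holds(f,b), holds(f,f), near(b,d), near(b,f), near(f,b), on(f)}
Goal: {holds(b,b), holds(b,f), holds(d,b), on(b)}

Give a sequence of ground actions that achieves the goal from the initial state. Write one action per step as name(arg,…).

1. grab(f,b)  →  {holds(b,b), holds(d,b), holds(f,b), inpos(b), near(b,d), near(b,f), near(f,b), on(b), on(f)}
2. step(b,f)  →  {holds(b,b), holds(b,f), holds(d,b), holds(f,b), inpos(b), near(b,d), near(b,f), near(f,b), on(b), on(f)}

grab(f,b); step(b,f)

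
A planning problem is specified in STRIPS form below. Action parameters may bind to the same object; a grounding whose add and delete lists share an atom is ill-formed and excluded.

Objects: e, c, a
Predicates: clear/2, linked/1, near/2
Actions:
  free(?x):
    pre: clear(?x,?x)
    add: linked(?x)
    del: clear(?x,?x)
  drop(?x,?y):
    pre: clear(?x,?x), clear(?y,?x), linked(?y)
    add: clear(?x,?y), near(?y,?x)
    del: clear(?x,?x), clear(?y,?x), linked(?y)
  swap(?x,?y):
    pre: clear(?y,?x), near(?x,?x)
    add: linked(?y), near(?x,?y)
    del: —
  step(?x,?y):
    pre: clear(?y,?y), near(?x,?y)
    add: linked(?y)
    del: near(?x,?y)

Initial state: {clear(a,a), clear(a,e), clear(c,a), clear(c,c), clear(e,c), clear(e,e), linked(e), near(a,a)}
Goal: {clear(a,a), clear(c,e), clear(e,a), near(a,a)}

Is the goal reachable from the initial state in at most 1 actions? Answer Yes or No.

No

1. drop(c,e)  →  {clear(a,a), clear(a,e), clear(c,a), clear(c,e), clear(e,e), near(a,a), near(e,c)}
2. swap(a,a)  →  {clear(a,a), clear(a,e), clear(c,a), clear(c,e), clear(e,e), linked(a), near(a,a), near(e,c)}
3. drop(e,a)  →  {clear(a,a), clear(c,a), clear(c,e), clear(e,a), near(a,a), near(a,e), near(e,c)}
optimal plan length = 3; 3 > 1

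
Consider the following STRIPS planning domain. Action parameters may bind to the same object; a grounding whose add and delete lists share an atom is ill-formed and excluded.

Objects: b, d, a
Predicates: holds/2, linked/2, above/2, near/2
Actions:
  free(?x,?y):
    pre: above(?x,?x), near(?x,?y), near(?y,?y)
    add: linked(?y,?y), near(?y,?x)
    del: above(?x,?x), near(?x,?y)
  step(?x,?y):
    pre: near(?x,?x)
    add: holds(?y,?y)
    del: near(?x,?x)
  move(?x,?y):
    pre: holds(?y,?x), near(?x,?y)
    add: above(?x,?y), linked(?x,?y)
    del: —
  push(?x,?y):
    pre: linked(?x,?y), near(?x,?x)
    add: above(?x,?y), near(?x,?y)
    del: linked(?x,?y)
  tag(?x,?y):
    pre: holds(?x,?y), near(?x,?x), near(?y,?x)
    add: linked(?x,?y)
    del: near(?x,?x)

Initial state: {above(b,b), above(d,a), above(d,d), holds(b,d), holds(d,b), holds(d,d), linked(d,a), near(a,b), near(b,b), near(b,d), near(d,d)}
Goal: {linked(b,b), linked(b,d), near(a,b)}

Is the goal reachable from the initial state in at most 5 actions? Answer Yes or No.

1. free(b,d)  →  {above(d,a), above(d,d), holds(b,d), holds(d,b), holds(d,d), linked(d,a), linked(d,d), near(a,b), near(b,b), near(d,b), near(d,d)}
2. free(d,b)  →  {above(d,a), holds(b,d), holds(d,b), holds(d,d), linked(b,b), linked(d,a), linked(d,d), near(a,b), near(b,b), near(b,d), near(d,d)}
3. move(b,d)  →  {above(b,d), above(d,a), holds(b,d), holds(d,b), holds(d,d), linked(b,b), linked(b,d), linked(d,a), linked(d,d), near(a,b), near(b,b), near(b,d), near(d,d)}
optimal plan length = 3; 3 ≤ 5

Yes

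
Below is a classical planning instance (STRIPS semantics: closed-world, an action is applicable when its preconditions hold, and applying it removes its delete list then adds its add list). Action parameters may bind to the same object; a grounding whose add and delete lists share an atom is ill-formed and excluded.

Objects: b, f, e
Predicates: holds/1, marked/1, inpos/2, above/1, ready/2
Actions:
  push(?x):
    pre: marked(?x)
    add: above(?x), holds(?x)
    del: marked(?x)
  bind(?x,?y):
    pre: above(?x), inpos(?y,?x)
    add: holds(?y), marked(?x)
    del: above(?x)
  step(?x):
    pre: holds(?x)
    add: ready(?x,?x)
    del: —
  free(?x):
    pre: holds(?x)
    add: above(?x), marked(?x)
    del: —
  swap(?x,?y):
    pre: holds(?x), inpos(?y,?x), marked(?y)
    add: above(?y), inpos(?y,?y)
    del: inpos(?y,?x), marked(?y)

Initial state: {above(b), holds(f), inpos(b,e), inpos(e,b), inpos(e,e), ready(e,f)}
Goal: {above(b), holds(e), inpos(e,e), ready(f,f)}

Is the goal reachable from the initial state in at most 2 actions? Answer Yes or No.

No

1. bind(b,e)  →  {holds(e), holds(f), inpos(b,e), inpos(e,b), inpos(e,e), marked(b), ready(e,f)}
2. push(b)  →  {above(b), holds(b), holds(e), holds(f), inpos(b,e), inpos(e,b), inpos(e,e), ready(e,f)}
3. step(f)  →  {above(b), holds(b), holds(e), holds(f), inpos(b,e), inpos(e,b), inpos(e,e), ready(e,f), ready(f,f)}
optimal plan length = 3; 3 > 2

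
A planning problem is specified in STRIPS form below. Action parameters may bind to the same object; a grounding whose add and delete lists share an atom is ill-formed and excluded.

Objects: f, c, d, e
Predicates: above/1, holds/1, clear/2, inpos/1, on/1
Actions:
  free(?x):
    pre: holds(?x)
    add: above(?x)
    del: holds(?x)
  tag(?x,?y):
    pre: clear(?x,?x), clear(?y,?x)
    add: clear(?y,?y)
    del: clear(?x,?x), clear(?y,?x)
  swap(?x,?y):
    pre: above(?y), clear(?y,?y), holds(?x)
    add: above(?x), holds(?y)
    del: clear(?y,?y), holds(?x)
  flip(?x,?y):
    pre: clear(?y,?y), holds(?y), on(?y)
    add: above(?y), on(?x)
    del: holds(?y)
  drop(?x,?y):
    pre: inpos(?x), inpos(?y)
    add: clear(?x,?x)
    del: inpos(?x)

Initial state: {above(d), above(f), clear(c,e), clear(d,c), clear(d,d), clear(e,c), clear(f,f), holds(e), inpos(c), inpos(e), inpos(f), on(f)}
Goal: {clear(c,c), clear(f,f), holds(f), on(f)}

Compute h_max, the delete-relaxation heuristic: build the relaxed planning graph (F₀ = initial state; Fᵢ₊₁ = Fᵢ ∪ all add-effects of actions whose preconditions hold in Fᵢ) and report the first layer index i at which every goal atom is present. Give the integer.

F0 = init (12 atoms)
F1 = F0 ∪ {above(e), clear(c,c), clear(e,e), holds(d), holds(f)}  (17 atoms)
goal ⊆ F1  ⇒  h_max = 1

1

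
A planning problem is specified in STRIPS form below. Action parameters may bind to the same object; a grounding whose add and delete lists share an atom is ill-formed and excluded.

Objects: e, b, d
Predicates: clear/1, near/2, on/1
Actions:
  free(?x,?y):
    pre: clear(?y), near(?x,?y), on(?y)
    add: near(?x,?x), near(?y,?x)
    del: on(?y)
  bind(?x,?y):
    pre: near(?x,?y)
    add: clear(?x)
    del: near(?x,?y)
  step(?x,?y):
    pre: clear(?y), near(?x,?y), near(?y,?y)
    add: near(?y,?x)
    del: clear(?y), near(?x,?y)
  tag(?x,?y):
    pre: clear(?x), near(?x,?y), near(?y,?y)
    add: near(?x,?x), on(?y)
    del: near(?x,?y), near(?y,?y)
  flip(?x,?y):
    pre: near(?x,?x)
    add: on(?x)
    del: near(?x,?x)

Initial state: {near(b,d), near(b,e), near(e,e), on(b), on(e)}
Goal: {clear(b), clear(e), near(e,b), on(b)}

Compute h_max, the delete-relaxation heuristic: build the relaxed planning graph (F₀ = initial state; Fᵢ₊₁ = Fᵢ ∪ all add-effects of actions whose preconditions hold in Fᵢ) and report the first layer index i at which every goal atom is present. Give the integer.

2

F0 = init (5 atoms)
F1 = F0 ∪ {clear(b), clear(e)}  (7 atoms)
F2 = F1 ∪ {near(b,b), near(e,b)}  (9 atoms)
goal ⊆ F2  ⇒  h_max = 2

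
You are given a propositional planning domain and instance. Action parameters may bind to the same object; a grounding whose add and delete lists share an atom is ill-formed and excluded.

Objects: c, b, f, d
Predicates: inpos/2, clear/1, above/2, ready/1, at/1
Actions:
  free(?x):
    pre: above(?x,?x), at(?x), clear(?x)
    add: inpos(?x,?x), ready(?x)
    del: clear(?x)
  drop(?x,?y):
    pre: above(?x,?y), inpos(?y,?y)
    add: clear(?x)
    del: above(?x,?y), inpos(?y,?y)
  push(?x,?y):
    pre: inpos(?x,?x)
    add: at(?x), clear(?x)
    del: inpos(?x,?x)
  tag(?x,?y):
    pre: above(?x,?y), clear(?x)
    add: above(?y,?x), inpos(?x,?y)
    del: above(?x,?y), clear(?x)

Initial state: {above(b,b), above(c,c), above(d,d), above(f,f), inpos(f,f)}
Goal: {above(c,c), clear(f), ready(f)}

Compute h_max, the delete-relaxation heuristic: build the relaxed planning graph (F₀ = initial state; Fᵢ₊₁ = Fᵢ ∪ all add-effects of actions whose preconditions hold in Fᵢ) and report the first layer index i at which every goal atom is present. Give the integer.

F0 = init (5 atoms)
F1 = F0 ∪ {at(f), clear(f)}  (7 atoms)
F2 = F1 ∪ {ready(f)}  (8 atoms)
goal ⊆ F2  ⇒  h_max = 2

2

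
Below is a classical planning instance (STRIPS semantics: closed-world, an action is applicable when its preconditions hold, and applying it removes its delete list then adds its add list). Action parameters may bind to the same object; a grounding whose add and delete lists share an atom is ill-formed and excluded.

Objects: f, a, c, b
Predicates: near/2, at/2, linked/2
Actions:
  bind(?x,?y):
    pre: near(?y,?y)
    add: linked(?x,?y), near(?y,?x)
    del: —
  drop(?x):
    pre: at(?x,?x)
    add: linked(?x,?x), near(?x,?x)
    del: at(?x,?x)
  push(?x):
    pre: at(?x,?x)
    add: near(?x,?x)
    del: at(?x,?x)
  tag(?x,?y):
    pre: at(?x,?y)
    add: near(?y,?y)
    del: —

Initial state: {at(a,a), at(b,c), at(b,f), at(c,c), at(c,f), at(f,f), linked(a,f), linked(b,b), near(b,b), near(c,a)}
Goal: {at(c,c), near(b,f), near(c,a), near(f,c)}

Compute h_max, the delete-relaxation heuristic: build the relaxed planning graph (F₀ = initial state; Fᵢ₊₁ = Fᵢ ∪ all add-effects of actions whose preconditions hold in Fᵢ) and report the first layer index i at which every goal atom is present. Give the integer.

F0 = init (10 atoms)
F1 = F0 ∪ {linked(a,a), linked(a,b), linked(c,b), linked(c,c), linked(f,b), linked(f,f), near(a,a), near(b,a), near(b,c), near(b,f), near(c,c), near(f,f)}  (22 atoms)
F2 = F1 ∪ {linked(a,c), linked(b,a), linked(b,c), linked(b,f), linked(c,a), linked(c,f), linked(f,a), linked(f,c), near(a,b), near(a,c), near(a,f), near(c,b), near(c,f), near(f,a), near(f,b), near(f,c)}  (38 atoms)
goal ⊆ F2  ⇒  h_max = 2

2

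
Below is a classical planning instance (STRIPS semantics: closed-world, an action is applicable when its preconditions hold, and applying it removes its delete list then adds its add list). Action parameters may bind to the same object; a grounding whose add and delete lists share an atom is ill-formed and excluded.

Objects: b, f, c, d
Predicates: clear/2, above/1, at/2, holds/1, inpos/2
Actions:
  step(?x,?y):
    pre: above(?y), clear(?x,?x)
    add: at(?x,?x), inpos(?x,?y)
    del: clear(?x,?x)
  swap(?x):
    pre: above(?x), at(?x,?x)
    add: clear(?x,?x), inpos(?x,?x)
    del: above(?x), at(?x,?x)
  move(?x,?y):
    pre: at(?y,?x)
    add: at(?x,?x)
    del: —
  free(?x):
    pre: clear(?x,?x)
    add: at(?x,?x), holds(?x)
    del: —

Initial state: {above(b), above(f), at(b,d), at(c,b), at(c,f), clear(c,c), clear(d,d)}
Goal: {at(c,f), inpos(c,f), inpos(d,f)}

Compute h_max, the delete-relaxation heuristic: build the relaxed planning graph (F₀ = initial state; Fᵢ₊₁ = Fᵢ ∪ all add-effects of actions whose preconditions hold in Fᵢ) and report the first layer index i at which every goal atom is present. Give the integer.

F0 = init (7 atoms)
F1 = F0 ∪ {at(b,b), at(c,c), at(d,d), at(f,f), holds(c), holds(d), inpos(c,b), inpos(c,f), inpos(d,b), inpos(d,f)}  (17 atoms)
goal ⊆ F1  ⇒  h_max = 1

1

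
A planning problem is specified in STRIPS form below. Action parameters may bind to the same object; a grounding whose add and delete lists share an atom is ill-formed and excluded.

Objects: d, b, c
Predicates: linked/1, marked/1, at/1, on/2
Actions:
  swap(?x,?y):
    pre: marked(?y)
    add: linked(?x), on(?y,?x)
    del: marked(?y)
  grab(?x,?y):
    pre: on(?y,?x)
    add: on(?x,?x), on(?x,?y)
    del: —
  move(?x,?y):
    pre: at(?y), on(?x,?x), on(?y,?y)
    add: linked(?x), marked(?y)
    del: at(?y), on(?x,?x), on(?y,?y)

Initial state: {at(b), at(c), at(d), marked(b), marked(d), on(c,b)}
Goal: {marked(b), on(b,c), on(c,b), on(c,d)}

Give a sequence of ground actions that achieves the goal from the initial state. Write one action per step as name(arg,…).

swap(c,d); grab(b,c); grab(c,d)

1. swap(c,d)  →  {at(b), at(c), at(d), linked(c), marked(b), on(c,b), on(d,c)}
2. grab(b,c)  →  {at(b), at(c), at(d), linked(c), marked(b), on(b,b), on(b,c), on(c,b), on(d,c)}
3. grab(c,d)  →  {at(b), at(c), at(d), linked(c), marked(b), on(b,b), on(b,c), on(c,b), on(c,c), on(c,d), on(d,c)}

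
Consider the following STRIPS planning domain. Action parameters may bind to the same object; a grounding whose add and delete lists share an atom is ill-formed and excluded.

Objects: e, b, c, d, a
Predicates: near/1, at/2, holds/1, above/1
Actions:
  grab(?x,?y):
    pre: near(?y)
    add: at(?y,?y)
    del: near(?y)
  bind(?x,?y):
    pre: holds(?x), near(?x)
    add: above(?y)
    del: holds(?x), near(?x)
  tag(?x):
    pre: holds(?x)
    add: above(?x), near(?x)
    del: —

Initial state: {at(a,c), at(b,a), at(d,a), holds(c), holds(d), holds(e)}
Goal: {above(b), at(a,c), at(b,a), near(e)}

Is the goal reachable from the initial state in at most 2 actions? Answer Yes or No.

1. tag(e)  →  {above(e), at(a,c), at(b,a), at(d,a), holds(c), holds(d), holds(e), near(e)}
2. tag(c)  →  {above(c), above(e), at(a,c), at(b,a), at(d,a), holds(c), holds(d), holds(e), near(c), near(e)}
3. bind(c,b)  →  {above(b), above(c), above(e), at(a,c), at(b,a), at(d,a), holds(d), holds(e), near(e)}
optimal plan length = 3; 3 > 2

No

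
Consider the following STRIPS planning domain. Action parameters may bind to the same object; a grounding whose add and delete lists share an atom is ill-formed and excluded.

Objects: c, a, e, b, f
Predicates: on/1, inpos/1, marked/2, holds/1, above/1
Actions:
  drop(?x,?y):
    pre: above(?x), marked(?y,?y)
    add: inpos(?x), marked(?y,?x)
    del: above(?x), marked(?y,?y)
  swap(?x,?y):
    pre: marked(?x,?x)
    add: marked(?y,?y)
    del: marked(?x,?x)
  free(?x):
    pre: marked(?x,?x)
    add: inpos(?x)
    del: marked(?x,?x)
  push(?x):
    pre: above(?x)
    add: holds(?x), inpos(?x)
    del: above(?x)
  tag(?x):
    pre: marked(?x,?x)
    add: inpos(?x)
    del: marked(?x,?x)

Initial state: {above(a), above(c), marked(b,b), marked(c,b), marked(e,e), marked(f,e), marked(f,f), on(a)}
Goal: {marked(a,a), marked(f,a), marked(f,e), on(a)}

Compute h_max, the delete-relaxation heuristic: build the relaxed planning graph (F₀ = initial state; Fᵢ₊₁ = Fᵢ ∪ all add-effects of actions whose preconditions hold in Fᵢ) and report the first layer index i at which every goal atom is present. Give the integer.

F0 = init (8 atoms)
F1 = F0 ∪ {holds(a), holds(c), inpos(a), inpos(b), inpos(c), inpos(e), inpos(f), marked(a,a), marked(b,a), marked(b,c), marked(c,c), marked(e,a), marked(e,c), marked(f,a), marked(f,c)}  (23 atoms)
goal ⊆ F1  ⇒  h_max = 1

1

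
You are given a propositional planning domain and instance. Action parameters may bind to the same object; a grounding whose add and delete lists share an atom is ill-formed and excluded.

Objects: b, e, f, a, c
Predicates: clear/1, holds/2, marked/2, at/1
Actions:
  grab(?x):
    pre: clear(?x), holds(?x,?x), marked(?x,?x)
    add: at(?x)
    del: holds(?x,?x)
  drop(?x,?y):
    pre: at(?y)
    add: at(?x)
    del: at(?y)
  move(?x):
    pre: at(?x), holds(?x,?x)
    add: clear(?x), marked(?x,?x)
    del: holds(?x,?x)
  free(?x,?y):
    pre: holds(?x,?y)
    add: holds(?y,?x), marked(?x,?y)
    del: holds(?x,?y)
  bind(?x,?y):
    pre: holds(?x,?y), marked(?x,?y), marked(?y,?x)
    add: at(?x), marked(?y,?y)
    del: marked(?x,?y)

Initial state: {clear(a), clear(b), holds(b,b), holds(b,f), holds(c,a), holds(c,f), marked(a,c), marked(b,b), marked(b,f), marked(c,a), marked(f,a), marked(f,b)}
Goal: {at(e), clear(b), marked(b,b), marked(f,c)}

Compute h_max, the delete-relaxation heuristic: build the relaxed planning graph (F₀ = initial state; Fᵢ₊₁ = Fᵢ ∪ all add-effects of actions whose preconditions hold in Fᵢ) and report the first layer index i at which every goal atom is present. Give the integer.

2

F0 = init (12 atoms)
F1 = F0 ∪ {at(b), at(c), holds(a,c), holds(f,b), holds(f,c), marked(a,a), marked(c,f), marked(f,f)}  (20 atoms)
F2 = F1 ∪ {at(a), at(e), at(f), marked(c,c), marked(f,c)}  (25 atoms)
goal ⊆ F2  ⇒  h_max = 2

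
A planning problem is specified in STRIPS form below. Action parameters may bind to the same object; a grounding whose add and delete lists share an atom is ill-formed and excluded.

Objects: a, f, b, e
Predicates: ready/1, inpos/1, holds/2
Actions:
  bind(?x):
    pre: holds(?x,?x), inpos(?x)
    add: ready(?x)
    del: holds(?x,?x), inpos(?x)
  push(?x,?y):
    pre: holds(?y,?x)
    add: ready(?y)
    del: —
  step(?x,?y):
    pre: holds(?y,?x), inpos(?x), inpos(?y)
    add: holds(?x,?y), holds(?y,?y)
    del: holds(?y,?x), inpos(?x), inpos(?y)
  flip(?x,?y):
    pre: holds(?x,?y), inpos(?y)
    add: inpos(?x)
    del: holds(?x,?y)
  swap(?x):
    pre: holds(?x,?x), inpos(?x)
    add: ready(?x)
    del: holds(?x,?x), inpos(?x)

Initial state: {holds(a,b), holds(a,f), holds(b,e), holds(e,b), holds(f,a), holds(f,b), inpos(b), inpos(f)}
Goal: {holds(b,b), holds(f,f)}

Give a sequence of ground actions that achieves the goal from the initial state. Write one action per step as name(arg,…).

1. flip(a,f)  →  {holds(a,b), holds(b,e), holds(e,b), holds(f,a), holds(f,b), inpos(a), inpos(b), inpos(f)}
2. step(a,f)  →  {holds(a,b), holds(a,f), holds(b,e), holds(e,b), holds(f,b), holds(f,f), inpos(b)}
3. flip(e,b)  →  {holds(a,b), holds(a,f), holds(b,e), holds(f,b), holds(f,f), inpos(b), inpos(e)}
4. step(e,b)  →  {holds(a,b), holds(a,f), holds(b,b), holds(e,b), holds(f,b), holds(f,f)}

flip(a,f); step(a,f); flip(e,b); step(e,b)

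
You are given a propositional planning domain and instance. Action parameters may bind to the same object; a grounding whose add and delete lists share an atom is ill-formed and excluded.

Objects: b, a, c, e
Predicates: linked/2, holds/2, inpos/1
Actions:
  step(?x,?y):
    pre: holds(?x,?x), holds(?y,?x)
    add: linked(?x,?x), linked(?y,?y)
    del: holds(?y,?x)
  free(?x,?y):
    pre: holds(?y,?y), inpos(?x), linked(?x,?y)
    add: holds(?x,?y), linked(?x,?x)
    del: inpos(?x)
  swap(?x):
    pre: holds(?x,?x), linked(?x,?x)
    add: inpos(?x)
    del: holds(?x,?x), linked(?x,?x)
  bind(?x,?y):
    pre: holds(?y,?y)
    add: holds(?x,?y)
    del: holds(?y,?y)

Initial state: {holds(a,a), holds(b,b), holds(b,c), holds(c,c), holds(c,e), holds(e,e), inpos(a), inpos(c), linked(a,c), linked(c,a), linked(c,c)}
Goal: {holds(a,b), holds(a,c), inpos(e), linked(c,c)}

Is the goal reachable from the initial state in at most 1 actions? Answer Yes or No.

No

1. step(e,c)  →  {holds(a,a), holds(b,b), holds(b,c), holds(c,c), holds(e,e), inpos(a), inpos(c), linked(a,c), linked(c,a), linked(c,c), linked(e,e)}
2. free(a,c)  →  {holds(a,a), holds(a,c), holds(b,b), holds(b,c), holds(c,c), holds(e,e), inpos(c), linked(a,a), linked(a,c), linked(c,a), linked(c,c), linked(e,e)}
3. swap(e)  →  {holds(a,a), holds(a,c), holds(b,b), holds(b,c), holds(c,c), inpos(c), inpos(e), linked(a,a), linked(a,c), linked(c,a), linked(c,c)}
4. bind(a,b)  →  {holds(a,a), holds(a,b), holds(a,c), holds(b,c), holds(c,c), inpos(c), inpos(e), linked(a,a), linked(a,c), linked(c,a), linked(c,c)}
optimal plan length = 4; 4 > 1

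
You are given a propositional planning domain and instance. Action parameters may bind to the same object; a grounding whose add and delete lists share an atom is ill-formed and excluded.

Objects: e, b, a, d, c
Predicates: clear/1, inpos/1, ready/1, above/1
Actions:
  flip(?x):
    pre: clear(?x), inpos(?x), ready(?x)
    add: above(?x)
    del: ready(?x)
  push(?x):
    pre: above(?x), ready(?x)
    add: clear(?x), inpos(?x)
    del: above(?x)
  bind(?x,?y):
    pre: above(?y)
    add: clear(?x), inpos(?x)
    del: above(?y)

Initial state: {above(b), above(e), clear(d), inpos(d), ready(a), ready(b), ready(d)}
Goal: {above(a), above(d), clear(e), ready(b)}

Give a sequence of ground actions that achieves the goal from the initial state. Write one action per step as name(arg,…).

1. flip(d)  →  {above(b), above(d), above(e), clear(d), inpos(d), ready(a), ready(b)}
2. bind(e,e)  →  {above(b), above(d), clear(d), clear(e), inpos(d), inpos(e), ready(a), ready(b)}
3. bind(a,b)  →  {above(d), clear(a), clear(d), clear(e), inpos(a), inpos(d), inpos(e), ready(a), ready(b)}
4. flip(a)  →  {above(a), above(d), clear(a), clear(d), clear(e), inpos(a), inpos(d), inpos(e), ready(b)}

flip(d); bind(e,e); bind(a,b); flip(a)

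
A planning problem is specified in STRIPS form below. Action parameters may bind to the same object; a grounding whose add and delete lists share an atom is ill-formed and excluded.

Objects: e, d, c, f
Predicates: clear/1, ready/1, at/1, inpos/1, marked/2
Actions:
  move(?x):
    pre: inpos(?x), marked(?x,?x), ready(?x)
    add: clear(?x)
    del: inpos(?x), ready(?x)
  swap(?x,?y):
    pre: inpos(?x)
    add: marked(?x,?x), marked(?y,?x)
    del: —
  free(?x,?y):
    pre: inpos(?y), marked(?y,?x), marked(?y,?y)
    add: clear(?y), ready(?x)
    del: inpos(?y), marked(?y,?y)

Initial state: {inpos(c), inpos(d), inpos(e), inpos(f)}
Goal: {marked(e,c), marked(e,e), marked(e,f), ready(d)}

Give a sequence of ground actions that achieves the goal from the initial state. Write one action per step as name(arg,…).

1. swap(e,e)  →  {inpos(c), inpos(d), inpos(e), inpos(f), marked(e,e)}
2. swap(d,e)  →  {inpos(c), inpos(d), inpos(e), inpos(f), marked(d,d), marked(e,d), marked(e,e)}
3. swap(c,e)  →  {inpos(c), inpos(d), inpos(e), inpos(f), marked(c,c), marked(d,d), marked(e,c), marked(e,d), marked(e,e)}
4. swap(f,e)  →  {inpos(c), inpos(d), inpos(e), inpos(f), marked(c,c), marked(d,d), marked(e,c), marked(e,d), marked(e,e), marked(e,f), marked(f,f)}
5. free(d,d)  →  {clear(d), inpos(c), inpos(e), inpos(f), marked(c,c), marked(e,c), marked(e,d), marked(e,e), marked(e,f), marked(f,f), ready(d)}

swap(e,e); swap(d,e); swap(c,e); swap(f,e); free(d,d)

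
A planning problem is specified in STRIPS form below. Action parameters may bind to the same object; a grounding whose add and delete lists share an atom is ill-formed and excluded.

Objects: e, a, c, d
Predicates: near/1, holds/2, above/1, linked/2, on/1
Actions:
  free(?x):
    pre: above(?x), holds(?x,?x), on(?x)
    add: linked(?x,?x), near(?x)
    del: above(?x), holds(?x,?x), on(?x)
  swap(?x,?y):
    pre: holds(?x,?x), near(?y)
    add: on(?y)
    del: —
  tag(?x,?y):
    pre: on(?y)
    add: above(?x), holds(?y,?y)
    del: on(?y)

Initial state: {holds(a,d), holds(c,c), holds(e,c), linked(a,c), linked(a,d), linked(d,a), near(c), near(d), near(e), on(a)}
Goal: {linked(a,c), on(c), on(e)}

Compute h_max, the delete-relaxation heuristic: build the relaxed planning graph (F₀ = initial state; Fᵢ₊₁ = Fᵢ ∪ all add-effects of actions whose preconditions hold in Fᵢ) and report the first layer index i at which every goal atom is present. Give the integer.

F0 = init (10 atoms)
F1 = F0 ∪ {above(a), above(c), above(d), above(e), holds(a,a), on(c), on(d), on(e)}  (18 atoms)
goal ⊆ F1  ⇒  h_max = 1

1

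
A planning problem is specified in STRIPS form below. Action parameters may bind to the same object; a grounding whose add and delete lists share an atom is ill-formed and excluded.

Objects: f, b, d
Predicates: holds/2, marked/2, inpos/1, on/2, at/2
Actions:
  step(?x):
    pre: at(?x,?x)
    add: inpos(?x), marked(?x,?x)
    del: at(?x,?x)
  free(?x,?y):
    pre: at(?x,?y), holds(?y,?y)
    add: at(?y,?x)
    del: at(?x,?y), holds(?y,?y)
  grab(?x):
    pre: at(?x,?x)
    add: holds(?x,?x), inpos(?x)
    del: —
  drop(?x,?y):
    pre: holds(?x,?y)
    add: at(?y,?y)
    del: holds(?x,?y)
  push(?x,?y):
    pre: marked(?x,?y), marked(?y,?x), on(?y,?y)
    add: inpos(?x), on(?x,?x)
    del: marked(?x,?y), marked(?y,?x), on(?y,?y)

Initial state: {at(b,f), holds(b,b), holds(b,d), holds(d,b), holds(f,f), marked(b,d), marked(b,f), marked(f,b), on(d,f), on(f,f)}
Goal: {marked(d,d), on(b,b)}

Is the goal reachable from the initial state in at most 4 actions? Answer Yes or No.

Yes

1. drop(b,d)  →  {at(b,f), at(d,d), holds(b,b), holds(d,b), holds(f,f), marked(b,d), marked(b,f), marked(f,b), on(d,f), on(f,f)}
2. step(d)  →  {at(b,f), holds(b,b), holds(d,b), holds(f,f), inpos(d), marked(b,d), marked(b,f), marked(d,d), marked(f,b), on(d,f), on(f,f)}
3. push(b,f)  →  {at(b,f), holds(b,b), holds(d,b), holds(f,f), inpos(b), inpos(d), marked(b,d), marked(d,d), on(b,b), on(d,f)}
optimal plan length = 3; 3 ≤ 4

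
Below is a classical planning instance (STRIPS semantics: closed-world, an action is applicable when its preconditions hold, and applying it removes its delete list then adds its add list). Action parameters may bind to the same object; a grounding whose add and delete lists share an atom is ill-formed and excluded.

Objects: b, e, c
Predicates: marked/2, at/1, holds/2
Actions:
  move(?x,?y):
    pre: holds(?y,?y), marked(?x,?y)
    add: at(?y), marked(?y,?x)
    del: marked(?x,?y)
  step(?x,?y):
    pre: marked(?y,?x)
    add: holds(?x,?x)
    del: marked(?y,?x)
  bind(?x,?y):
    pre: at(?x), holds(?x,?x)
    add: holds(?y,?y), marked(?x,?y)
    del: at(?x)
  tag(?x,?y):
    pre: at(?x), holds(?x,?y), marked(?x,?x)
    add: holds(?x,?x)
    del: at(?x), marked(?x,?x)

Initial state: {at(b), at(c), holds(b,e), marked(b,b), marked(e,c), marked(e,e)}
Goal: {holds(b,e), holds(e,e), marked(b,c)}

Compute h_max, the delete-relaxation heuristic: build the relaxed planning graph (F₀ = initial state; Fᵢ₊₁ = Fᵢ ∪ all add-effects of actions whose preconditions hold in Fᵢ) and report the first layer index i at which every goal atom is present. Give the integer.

F0 = init (6 atoms)
F1 = F0 ∪ {holds(b,b), holds(c,c), holds(e,e)}  (9 atoms)
F2 = F1 ∪ {marked(b,c), marked(b,e), marked(c,b), marked(c,c), marked(c,e)}  (14 atoms)
goal ⊆ F2  ⇒  h_max = 2

2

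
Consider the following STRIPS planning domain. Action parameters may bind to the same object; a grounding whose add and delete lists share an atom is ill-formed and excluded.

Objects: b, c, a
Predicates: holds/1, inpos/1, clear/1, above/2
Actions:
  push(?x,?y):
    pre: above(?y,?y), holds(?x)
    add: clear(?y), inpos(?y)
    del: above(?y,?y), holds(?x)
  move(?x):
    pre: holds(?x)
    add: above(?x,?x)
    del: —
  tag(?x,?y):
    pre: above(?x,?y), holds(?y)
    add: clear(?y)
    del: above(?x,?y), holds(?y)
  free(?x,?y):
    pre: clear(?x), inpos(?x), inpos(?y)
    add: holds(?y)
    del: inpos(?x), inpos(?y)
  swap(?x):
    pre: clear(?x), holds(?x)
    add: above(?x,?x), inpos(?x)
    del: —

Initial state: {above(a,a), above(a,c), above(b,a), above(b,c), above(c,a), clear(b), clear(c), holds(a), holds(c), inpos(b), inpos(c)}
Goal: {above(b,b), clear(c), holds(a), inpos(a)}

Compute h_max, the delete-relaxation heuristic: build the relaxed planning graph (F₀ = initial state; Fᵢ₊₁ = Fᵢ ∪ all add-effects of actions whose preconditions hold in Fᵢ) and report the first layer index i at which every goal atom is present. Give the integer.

F0 = init (11 atoms)
F1 = F0 ∪ {above(c,c), clear(a), holds(b), inpos(a)}  (15 atoms)
F2 = F1 ∪ {above(b,b)}  (16 atoms)
goal ⊆ F2  ⇒  h_max = 2

2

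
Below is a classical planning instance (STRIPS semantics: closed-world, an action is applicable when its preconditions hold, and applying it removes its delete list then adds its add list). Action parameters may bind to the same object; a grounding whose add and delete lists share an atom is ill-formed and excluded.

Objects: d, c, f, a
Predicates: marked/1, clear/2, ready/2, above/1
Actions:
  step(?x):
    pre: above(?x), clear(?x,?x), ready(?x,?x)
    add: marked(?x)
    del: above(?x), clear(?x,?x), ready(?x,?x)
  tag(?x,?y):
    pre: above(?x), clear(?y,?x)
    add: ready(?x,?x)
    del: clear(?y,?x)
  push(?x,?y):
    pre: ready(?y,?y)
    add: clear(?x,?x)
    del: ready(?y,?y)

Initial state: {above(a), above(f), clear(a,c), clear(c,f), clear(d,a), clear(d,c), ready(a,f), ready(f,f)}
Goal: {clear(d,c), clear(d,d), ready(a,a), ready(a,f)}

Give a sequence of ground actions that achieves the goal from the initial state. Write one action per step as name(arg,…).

1. tag(a,d)  →  {above(a), above(f), clear(a,c), clear(c,f), clear(d,c), ready(a,a), ready(a,f), ready(f,f)}
2. push(d,f)  →  {above(a), above(f), clear(a,c), clear(c,f), clear(d,c), clear(d,d), ready(a,a), ready(a,f)}

tag(a,d); push(d,f)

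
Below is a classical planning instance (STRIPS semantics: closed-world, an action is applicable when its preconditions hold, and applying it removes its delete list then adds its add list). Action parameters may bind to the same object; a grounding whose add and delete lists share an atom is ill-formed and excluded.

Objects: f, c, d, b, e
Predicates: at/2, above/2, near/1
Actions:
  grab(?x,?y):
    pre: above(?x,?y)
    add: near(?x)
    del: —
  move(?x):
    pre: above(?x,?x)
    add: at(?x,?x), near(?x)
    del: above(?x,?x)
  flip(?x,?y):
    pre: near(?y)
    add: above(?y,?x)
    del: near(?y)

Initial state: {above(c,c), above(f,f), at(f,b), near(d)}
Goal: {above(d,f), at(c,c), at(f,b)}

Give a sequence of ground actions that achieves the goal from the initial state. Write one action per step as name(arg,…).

1. move(c)  →  {above(f,f), at(c,c), at(f,b), near(c), near(d)}
2. flip(f,d)  →  {above(d,f), above(f,f), at(c,c), at(f,b), near(c)}

move(c); flip(f,d)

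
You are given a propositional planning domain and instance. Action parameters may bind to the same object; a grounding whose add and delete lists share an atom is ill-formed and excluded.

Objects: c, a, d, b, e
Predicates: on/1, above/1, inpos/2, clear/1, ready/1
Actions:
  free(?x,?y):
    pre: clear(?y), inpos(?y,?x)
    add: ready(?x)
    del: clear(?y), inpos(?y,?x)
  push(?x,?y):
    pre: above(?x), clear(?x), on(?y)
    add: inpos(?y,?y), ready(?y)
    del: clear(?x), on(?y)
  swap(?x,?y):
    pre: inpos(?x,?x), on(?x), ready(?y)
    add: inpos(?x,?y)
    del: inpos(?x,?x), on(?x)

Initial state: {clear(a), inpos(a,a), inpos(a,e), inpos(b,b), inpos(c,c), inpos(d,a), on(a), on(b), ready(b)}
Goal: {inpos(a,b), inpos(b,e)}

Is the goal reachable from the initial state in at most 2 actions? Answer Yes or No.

1. free(e,a)  →  {inpos(a,a), inpos(b,b), inpos(c,c), inpos(d,a), on(a), on(b), ready(b), ready(e)}
2. swap(a,b)  →  {inpos(a,b), inpos(b,b), inpos(c,c), inpos(d,a), on(b), ready(b), ready(e)}
3. swap(b,e)  →  {inpos(a,b), inpos(b,e), inpos(c,c), inpos(d,a), ready(b), ready(e)}
optimal plan length = 3; 3 > 2

No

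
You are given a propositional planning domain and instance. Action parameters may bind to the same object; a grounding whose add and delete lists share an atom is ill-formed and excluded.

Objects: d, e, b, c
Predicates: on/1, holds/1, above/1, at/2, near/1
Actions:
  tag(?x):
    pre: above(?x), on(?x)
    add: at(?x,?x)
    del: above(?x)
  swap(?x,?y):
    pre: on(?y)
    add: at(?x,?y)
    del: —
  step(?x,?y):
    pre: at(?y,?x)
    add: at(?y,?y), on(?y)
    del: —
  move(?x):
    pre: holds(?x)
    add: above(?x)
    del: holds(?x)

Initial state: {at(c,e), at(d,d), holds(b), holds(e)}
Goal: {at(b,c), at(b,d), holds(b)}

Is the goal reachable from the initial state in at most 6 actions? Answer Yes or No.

Yes

1. step(d,d)  →  {at(c,e), at(d,d), holds(b), holds(e), on(d)}
2. swap(b,d)  →  {at(b,d), at(c,e), at(d,d), holds(b), holds(e), on(d)}
3. step(e,c)  →  {at(b,d), at(c,c), at(c,e), at(d,d), holds(b), holds(e), on(c), on(d)}
4. swap(b,c)  →  {at(b,c), at(b,d), at(c,c), at(c,e), at(d,d), holds(b), holds(e), on(c), on(d)}
optimal plan length = 4; 4 ≤ 6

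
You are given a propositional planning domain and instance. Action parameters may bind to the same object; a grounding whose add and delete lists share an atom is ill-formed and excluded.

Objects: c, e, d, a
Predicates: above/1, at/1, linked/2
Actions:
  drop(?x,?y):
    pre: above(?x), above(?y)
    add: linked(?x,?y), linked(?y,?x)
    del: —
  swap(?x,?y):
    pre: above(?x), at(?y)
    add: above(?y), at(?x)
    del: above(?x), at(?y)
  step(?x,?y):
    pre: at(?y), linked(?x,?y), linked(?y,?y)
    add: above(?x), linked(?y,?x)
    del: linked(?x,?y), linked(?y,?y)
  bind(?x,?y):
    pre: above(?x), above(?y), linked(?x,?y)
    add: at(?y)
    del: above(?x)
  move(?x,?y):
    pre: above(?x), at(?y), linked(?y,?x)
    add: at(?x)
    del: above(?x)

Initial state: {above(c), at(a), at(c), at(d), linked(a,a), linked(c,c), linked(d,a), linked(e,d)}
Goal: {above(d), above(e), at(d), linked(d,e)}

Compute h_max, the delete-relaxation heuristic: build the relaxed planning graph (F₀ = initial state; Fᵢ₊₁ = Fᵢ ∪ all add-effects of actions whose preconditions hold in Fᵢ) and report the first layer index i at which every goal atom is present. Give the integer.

3

F0 = init (8 atoms)
F1 = F0 ∪ {above(a), above(d), linked(a,d)}  (11 atoms)
F2 = F1 ∪ {linked(a,c), linked(c,a), linked(c,d), linked(d,c), linked(d,d)}  (16 atoms)
F3 = F2 ∪ {above(e), linked(d,e)}  (18 atoms)
goal ⊆ F3  ⇒  h_max = 3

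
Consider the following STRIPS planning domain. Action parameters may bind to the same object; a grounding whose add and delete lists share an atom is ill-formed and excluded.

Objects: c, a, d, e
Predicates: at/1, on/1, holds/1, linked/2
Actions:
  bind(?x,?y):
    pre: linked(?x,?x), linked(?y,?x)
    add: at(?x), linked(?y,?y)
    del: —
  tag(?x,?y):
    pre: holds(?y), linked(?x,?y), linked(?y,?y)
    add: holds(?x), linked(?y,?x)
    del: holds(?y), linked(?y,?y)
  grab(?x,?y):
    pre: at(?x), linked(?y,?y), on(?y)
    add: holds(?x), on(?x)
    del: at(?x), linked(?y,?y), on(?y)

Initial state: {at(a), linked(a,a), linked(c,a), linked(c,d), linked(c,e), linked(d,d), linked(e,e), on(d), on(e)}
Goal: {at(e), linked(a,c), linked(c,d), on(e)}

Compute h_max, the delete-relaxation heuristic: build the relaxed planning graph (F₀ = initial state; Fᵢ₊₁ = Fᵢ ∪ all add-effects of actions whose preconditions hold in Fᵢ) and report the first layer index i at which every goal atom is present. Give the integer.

2

F0 = init (9 atoms)
F1 = F0 ∪ {at(d), at(e), holds(a), linked(c,c), on(a)}  (14 atoms)
F2 = F1 ∪ {at(c), holds(c), holds(d), holds(e), linked(a,c)}  (19 atoms)
goal ⊆ F2  ⇒  h_max = 2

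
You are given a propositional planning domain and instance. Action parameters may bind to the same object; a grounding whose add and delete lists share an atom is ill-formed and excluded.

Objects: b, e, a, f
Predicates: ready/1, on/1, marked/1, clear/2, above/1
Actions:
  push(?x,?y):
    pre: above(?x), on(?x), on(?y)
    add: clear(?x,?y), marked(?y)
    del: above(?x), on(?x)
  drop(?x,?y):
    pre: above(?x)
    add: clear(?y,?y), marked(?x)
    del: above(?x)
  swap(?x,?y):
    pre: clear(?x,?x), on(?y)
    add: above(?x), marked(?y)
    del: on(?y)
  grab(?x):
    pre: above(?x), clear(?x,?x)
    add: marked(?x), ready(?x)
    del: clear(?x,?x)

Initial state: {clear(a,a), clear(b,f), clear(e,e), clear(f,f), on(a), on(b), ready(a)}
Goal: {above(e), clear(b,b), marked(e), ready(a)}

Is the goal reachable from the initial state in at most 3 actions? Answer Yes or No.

Yes

1. swap(e,b)  →  {above(e), clear(a,a), clear(b,f), clear(e,e), clear(f,f), marked(b), on(a), ready(a)}
2. drop(e,b)  →  {clear(a,a), clear(b,b), clear(b,f), clear(e,e), clear(f,f), marked(b), marked(e), on(a), ready(a)}
3. swap(e,a)  →  {above(e), clear(a,a), clear(b,b), clear(b,f), clear(e,e), clear(f,f), marked(a), marked(b), marked(e), ready(a)}
optimal plan length = 3; 3 ≤ 3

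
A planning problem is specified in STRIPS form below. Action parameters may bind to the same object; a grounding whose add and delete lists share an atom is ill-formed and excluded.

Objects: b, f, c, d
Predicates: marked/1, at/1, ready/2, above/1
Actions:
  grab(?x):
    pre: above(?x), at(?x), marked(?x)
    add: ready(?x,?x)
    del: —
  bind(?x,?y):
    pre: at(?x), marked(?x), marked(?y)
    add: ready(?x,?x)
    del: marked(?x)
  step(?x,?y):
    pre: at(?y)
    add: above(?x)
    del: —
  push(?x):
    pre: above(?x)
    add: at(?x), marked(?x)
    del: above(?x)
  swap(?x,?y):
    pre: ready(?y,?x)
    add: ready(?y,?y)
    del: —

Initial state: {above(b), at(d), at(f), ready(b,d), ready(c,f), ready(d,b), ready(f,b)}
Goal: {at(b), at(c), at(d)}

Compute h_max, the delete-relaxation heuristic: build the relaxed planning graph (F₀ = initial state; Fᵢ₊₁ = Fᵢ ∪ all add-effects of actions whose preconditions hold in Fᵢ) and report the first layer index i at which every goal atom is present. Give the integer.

2

F0 = init (7 atoms)
F1 = F0 ∪ {above(c), above(d), above(f), at(b), marked(b), ready(b,b), ready(c,c), ready(d,d), ready(f,f)}  (16 atoms)
F2 = F1 ∪ {at(c), marked(c), marked(d), marked(f)}  (20 atoms)
goal ⊆ F2  ⇒  h_max = 2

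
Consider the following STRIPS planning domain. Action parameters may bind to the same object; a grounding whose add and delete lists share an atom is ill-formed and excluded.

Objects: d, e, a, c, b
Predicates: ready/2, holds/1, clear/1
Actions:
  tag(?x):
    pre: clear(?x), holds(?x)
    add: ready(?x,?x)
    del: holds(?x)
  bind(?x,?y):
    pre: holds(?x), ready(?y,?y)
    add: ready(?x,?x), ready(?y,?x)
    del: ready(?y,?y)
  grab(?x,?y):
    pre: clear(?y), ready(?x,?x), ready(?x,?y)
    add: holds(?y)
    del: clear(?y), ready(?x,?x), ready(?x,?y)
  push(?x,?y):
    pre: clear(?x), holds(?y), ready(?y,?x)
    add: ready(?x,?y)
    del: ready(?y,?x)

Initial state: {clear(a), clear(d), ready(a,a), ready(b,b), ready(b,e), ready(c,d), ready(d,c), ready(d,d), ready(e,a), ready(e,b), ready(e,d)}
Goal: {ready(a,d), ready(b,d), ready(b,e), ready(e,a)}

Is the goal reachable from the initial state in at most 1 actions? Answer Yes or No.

No

1. grab(d,d)  →  {clear(a), holds(d), ready(a,a), ready(b,b), ready(b,e), ready(c,d), ready(d,c), ready(e,a), ready(e,b), ready(e,d)}
2. bind(d,a)  →  {clear(a), holds(d), ready(a,d), ready(b,b), ready(b,e), ready(c,d), ready(d,c), ready(d,d), ready(e,a), ready(e,b), ready(e,d)}
3. bind(d,b)  →  {clear(a), holds(d), ready(a,d), ready(b,d), ready(b,e), ready(c,d), ready(d,c), ready(d,d), ready(e,a), ready(e,b), ready(e,d)}
optimal plan length = 3; 3 > 1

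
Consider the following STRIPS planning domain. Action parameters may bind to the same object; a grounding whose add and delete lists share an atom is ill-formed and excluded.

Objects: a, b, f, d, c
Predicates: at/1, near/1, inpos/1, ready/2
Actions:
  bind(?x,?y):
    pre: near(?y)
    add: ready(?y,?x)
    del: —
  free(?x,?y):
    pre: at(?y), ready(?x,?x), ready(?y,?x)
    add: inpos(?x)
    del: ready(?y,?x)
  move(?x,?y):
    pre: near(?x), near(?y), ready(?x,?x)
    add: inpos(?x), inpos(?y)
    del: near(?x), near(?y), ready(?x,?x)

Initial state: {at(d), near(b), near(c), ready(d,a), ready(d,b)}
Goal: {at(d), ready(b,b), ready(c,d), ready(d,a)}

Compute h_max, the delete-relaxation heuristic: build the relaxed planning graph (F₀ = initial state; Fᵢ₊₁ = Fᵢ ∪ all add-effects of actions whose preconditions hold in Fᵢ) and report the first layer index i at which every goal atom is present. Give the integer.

1

F0 = init (5 atoms)
F1 = F0 ∪ {ready(b,a), ready(b,b), ready(b,c), ready(b,d), ready(b,f), ready(c,a), ready(c,b), ready(c,c), ready(c,d), ready(c,f)}  (15 atoms)
goal ⊆ F1  ⇒  h_max = 1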